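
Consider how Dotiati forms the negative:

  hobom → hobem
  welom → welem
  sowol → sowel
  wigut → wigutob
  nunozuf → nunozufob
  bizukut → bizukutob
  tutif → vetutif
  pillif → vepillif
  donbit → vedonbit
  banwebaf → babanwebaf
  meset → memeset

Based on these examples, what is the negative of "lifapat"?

lilifapat

nunozuf and tutif both end in -f yet inflect differently (nunozufob, vetutif), so the final letter is not what conditions the rule; the last vowel is.
"lifapat" has last vowel 'a'. The one such stem in the data (banwebaf → babanwebaf) repeats the first consonant+vowel as a prefix (as does meset), so the same rule applies.
The other patterns: stems whose last vowel is 'o' change the last vowel to 'e'; stems whose last vowel is 'u' add -ob; stems whose last vowel is 'i' add the prefix ve-.
So lifapat → lilifapat.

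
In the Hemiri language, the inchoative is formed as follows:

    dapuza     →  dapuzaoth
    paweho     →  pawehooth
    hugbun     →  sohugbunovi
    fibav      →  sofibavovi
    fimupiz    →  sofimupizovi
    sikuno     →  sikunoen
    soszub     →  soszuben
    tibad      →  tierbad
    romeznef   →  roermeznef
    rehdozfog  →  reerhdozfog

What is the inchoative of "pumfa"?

"pumfa" begins with p-. The one such stem in the data (paweho → pawehooth) adds -oth, so the same rule applies.
So pumfa → pumfaoth.

pumfaoth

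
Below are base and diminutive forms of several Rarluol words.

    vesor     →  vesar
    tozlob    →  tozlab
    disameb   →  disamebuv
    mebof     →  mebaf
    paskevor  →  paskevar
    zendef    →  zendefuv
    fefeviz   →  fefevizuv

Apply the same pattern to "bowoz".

bowaz

tozlob and disameb both end in -b yet inflect differently (tozlab, disamebuv), so the final letter is not what conditions the rule; the last vowel is.
"bowoz" has last vowel 'o'. The stems whose last vowel is 'o' (tozlob → tozlab, mebof → mebaf, vesor → vesar) change the last vowel to 'a'.
So bowoz → bowaz.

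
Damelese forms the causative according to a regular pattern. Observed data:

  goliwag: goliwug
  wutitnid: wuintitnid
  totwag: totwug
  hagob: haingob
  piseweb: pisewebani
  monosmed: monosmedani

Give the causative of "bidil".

"bidil" has last vowel 'i'. The one such stem in the data (wutitnid → wuintitnid) inserts -in- after the first vowel (as does hagob), so the same rule applies.
The other patterns: stems whose last vowel is 'a' change the last vowel to 'u'; stems whose last vowel is 'e' add -ani.
So bidil → biindil.

biindil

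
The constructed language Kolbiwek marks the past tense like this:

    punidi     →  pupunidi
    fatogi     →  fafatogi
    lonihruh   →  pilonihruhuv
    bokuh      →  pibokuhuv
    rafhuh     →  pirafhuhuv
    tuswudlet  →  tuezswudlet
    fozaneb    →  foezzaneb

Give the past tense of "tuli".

tutuli

fatogi and fozaneb both begin with f- yet inflect differently (fafatogi, foezzaneb), so the first letter is not what conditions the rule; the final letter is.
"tuli" ends in -i. The stems ending in -i (punidi → pupunidi, fatogi → fafatogi) repeat the first consonant+vowel as a prefix.
The other patterns: stems ending in -h add pi- … -uv around the stem; stems ending in -b or -t insert -ez- after the first vowel.
So tuli → tutuli.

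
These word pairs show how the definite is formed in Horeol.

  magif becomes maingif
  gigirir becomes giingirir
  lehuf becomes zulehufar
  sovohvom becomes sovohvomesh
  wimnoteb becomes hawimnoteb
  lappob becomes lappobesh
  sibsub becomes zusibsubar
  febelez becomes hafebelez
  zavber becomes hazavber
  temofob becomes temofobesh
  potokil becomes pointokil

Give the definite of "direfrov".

direfrovesh

lappob and sibsub both end in -b yet inflect differently (lappobesh, zusibsubar), so the final letter is not what conditions the rule; the last vowel is.
"direfrov" has last vowel 'o'. The stems whose last vowel is 'o' (sovohvom → sovohvomesh, lappob → lappobesh, temofob → temofobesh) add -esh.
The other patterns: stems whose last vowel is 'u' add zu- … -ar around the stem; stems whose last vowel is 'e' add the prefix ha-; stems whose last vowel is 'i' insert -in- after the first vowel.
So direfrov → direfrovesh.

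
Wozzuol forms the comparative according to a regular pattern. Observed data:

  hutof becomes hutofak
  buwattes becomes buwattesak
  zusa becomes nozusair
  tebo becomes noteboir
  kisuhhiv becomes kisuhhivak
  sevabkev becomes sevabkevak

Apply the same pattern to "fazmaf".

tebo and hutof both have last vowel 'o' yet inflect differently (noteboir, hutofak), so the last vowel is not what conditions the rule; whether the stem ends in a vowel or a consonant is.
"fazmaf" ends in a consonant. The stems ending in a consonant (buwattes → buwattesak, sevabkev → sevabkevak, hutof → hutofak) add -ak.
The other pattern: stems ending in a vowel add no- … -ir around the stem.
So fazmaf → fazmafak.

fazmafak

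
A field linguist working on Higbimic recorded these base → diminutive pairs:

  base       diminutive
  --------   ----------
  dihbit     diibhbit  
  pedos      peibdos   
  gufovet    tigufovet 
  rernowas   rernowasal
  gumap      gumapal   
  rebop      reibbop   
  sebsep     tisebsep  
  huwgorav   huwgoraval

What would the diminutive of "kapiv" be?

kaibpiv

sebsep and gumap both end in -p yet inflect differently (tisebsep, gumapal), so the final letter is not what conditions the rule; the last vowel is.
"kapiv" has last vowel 'i'. The one such stem in the data (dihbit → diibhbit) inserts -ib- after the first vowel (as do rebop, pedos), so the same rule applies.
So kapiv → kaibpiv.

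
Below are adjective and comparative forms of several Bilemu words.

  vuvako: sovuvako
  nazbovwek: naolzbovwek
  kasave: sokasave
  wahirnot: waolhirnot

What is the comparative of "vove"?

sovove

vuvako and wahirnot both have last vowel 'o' yet inflect differently (sovuvako, waolhirnot), so the last vowel is not what conditions the rule; whether the stem ends in a vowel or a consonant is.
"vove" ends in a vowel. The stems ending in a vowel (kasave → sokasave, vuvako → sovuvako) add the prefix so-.
So vove → sovove.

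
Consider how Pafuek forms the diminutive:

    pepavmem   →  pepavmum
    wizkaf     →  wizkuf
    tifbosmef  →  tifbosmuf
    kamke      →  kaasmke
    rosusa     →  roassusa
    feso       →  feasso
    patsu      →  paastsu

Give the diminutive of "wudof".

wuduf

pepavmem and kamke both have last vowel 'e' yet inflect differently (pepavmum, kaasmke), so the last vowel is not what conditions the rule; whether the stem ends in a vowel or a consonant is.
"wudof" ends in a consonant. The stems ending in a consonant (pepavmem → pepavmum, wizkaf → wizkuf, tifbosmef → tifbosmuf) change the last vowel to 'u'.
The other pattern: stems ending in a vowel insert -as- after the first vowel.
So wudof → wuduf.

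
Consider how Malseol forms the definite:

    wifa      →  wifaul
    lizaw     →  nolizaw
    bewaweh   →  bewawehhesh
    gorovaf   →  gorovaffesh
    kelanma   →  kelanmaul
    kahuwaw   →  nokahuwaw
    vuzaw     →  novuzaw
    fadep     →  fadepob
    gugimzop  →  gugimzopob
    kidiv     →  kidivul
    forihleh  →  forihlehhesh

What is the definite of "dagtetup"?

kelanma and lizaw both have last vowel 'a' yet inflect differently (kelanmaul, nolizaw), so the last vowel is not what conditions the rule; the final letter is.
"dagtetup" ends in -p. The stems ending in -p (gugimzop → gugimzopob, fadep → fadepob) add -ob.
The other patterns: stems ending in -a or -v add -ul; stems ending in -w add the prefix no-; stems ending in -f or -h double the final consonant and add -esh.
So dagtetup → dagtetupob.

dagtetupob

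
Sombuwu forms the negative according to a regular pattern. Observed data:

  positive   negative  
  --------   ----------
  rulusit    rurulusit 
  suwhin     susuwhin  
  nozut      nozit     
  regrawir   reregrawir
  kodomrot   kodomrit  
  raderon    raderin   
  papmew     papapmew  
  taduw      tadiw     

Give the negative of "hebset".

hehebset

"hebset" has last vowel 'e'. The one such stem in the data (papmew → papapmew) repeats the first consonant+vowel as a prefix (as do suwhin, rulusit), so the same rule applies.
So hebset → hehebset.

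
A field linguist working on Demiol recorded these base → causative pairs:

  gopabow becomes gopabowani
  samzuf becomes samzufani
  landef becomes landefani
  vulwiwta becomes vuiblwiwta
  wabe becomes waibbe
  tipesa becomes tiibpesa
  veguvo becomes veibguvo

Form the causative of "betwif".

betwifani

landef and wabe both have last vowel 'e' yet inflect differently (landefani, waibbe), so the last vowel is not what conditions the rule; whether the stem ends in a vowel or a consonant is.
"betwif" ends in a consonant. The stems ending in a consonant (gopabow → gopabowani, samzuf → samzufani, landef → landefani) add -ani.
So betwif → betwifani.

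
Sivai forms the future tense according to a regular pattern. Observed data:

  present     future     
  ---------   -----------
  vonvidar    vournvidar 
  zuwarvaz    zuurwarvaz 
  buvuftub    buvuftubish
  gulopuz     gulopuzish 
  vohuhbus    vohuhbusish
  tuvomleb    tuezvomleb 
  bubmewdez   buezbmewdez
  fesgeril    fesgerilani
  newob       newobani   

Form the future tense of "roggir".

roggirani

zuwarvaz and gulopuz both end in -z yet inflect differently (zuurwarvaz, gulopuzish), so the final letter is not what conditions the rule; the last vowel is.
"roggir" has last vowel 'i'. The one such stem in the data (fesgeril → fesgerilani) adds -ani, so the same rule applies.
The other patterns: stems whose last vowel is 'a' insert -ur- after the first vowel; stems whose last vowel is 'u' add -ish; stems whose last vowel is 'e' insert -ez- after the first vowel.
So roggir → roggirani.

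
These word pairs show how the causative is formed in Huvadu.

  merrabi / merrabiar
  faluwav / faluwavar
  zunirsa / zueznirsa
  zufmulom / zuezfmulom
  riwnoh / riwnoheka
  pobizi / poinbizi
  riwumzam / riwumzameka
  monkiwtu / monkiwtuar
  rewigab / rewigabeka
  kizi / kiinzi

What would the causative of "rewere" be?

zufmulom and riwumzam both end in -m yet inflect differently (zuezfmulom, riwumzameka), so the final letter is not what conditions the rule; the first letter is.
"rewere" begins with r-. The stems beginning with r- (rewigab → rewigabeka, riwumzam → riwumzameka, riwnoh → riwnoheka) add -eka.
So rewere → rewereeka.

rewereeka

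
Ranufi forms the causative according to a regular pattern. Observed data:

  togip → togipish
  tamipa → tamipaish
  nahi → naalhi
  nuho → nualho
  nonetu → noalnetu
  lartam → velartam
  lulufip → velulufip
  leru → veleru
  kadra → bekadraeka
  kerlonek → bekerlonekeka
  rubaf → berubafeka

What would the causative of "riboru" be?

togip and lulufip both end in -p yet inflect differently (togipish, velulufip), so the final letter is not what conditions the rule; the first letter is.
"riboru" begins with r-. The one such stem in the data (rubaf → berubafeka) adds be- … -eka around the stem, so the same rule applies.
The other patterns: stems beginning with t- add -ish; stems beginning with n- insert -al- after the first vowel; stems beginning with l- add the prefix ve-.
So riboru → beriborueka.

beriborueka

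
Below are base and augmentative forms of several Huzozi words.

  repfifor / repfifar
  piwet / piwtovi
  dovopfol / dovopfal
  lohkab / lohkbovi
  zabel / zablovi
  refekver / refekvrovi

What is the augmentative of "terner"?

ternrovi

zabel and dovopfol both end in -l yet inflect differently (zablovi, dovopfal), so the final letter is not what conditions the rule; the last vowel is.
"terner" has last vowel 'e'. The stems whose last vowel is 'e' (zabel → zablovi, refekver → refekvrovi, piwet → piwtovi) delete the last vowel and add -ovi.
So terner → ternrovi.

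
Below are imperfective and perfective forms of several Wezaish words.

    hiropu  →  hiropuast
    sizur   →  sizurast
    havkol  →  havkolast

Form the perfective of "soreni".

soreniast

Every pair shown (hiropu → hiropuast, sizur → sizurast, havkol → havkolast) follows the same rule: add -ast.
So soreni → soreniast.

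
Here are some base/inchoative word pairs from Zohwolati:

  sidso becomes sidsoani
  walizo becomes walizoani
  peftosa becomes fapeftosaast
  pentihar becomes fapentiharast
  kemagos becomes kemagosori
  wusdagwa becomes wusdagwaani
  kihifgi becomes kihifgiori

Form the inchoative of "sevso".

wusdagwa and peftosa both end in -a yet inflect differently (wusdagwaani, fapeftosaast), so the final letter is not what conditions the rule; the first letter is.
"sevso" begins with s-. The one such stem in the data (sidso → sidsoani) adds -ani, so the same rule applies.
The other patterns: stems beginning with k- add -ori; stems beginning with p- add fa- … -ast around the stem.
So sevso → sevsoani.

sevsoani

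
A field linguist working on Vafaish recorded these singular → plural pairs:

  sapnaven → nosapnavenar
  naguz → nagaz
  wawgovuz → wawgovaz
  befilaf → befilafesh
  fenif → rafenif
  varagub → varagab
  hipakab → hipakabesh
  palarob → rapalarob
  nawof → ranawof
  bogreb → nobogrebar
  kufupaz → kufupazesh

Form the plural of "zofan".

bogreb and palarob both end in -b yet inflect differently (nobogrebar, rapalarob), so the final letter is not what conditions the rule; the last vowel is.
"zofan" has last vowel 'a'. The stems whose last vowel is 'a' (hipakab → hipakabesh, befilaf → befilafesh, kufupaz → kufupazesh) add -esh.
The other patterns: stems whose last vowel is 'e' add no- … -ar around the stem; stems whose last vowel is 'i' or 'o' add the prefix ra-; stems whose last vowel is 'u' change the last vowel to 'a'.
So zofan → zofanesh.

zofanesh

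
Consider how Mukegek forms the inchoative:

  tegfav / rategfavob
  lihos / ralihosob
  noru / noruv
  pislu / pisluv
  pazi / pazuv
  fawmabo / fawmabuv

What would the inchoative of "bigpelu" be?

bigpeluv

lihos and fawmabo both have last vowel 'o' yet inflect differently (ralihosob, fawmabuv), so the last vowel is not what conditions the rule; whether the stem ends in a vowel or a consonant is.
"bigpelu" ends in a vowel. The stems ending in a vowel (noru → noruv, pislu → pisluv, pazi → pazuv) drop the final letter and add -uv.
The other pattern: stems ending in a consonant add ra- … -ob around the stem.
So bigpelu → bigpeluv.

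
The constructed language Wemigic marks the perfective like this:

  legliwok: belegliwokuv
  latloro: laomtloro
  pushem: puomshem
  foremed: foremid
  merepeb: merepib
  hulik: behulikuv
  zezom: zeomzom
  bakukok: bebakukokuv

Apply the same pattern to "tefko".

bakukok and zezom both have last vowel 'o' yet inflect differently (bebakukokuv, zeomzom), so the last vowel is not what conditions the rule; the final letter is.
"tefko" ends in -o. The one such stem in the data (latloro → laomtloro) inserts -om- after the first vowel (as do zezom, pushem), so the same rule applies.
The other patterns: stems ending in -b or -d change the last vowel to 'i'; stems ending in -k add be- … -uv around the stem.
So tefko → teomfko.

teomfko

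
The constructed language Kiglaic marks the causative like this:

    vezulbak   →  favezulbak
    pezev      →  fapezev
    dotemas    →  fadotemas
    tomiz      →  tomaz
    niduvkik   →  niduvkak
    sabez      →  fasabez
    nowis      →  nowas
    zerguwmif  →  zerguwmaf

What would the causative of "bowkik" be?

bowkak

niduvkik and vezulbak both end in -k yet inflect differently (niduvkak, favezulbak), so the final letter is not what conditions the rule; the last vowel is.
"bowkik" has last vowel 'i'. The stems whose last vowel is 'i' (tomiz → tomaz, nowis → nowas, zerguwmif → zerguwmaf) change the last vowel to 'a'.
So bowkik → bowkak.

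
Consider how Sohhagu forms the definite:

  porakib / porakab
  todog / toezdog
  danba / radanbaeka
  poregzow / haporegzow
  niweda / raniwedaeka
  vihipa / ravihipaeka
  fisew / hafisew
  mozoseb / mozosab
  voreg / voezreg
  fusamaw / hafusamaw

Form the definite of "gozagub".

gozagab

"gozagub" ends in -b. The stems ending in -b (mozoseb → mozosab, porakib → porakab) change the last vowel to 'a'.
So gozagub → gozagab.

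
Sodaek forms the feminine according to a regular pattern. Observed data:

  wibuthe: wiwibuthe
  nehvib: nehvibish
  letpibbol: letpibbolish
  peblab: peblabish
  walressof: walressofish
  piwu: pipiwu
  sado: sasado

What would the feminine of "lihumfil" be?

lihumfilish

"lihumfil" ends in a consonant. The stems ending in a consonant (letpibbol → letpibbolish, walressof → walressofish, peblab → peblabish) add -ish.
So lihumfil → lihumfilish.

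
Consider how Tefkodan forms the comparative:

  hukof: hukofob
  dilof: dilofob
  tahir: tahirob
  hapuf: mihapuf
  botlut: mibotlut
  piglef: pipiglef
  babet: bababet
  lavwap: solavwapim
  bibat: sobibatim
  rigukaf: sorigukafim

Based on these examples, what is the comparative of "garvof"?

"garvof" has last vowel 'o'. The stems whose last vowel is 'o' (hukof → hukofob, dilof → dilofob) add -ob.
So garvof → garvofob.

garvofob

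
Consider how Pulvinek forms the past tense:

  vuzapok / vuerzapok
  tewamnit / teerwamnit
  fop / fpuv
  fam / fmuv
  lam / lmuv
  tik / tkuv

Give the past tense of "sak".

skuv

"sak" has 1 vowel. The stems with 1 vowel (fop → fpuv, lam → lmuv, fam → fmuv) delete the last vowel and add -uv.
The other pattern: stems with 3 vowels insert -er- after the first vowel.
So sak → skuv.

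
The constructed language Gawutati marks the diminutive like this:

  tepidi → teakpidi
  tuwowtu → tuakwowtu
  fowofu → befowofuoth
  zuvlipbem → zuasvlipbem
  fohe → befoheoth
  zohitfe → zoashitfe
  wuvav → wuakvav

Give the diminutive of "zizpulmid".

"zizpulmid" begins with z-. The stems beginning with z- (zuvlipbem → zuasvlipbem, zohitfe → zoashitfe) insert -as- after the first vowel.
So zizpulmid → ziaszpulmid.

ziaszpulmid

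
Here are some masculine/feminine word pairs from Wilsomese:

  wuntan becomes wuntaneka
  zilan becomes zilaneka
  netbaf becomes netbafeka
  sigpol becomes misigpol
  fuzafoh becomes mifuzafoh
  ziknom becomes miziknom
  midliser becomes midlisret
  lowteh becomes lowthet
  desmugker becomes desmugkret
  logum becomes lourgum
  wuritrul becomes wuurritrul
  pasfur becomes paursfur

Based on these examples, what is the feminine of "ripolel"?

ripollet

"ripolel" has last vowel 'e'. The stems whose last vowel is 'e' (midliser → midlisret, lowteh → lowthet, desmugker → desmugkret) delete the last vowel and add -et.
The other patterns: stems whose last vowel is 'a' add -eka; stems whose last vowel is 'o' add the prefix mi-; stems whose last vowel is 'u' insert -ur- after the first vowel.
So ripolel → ripollet.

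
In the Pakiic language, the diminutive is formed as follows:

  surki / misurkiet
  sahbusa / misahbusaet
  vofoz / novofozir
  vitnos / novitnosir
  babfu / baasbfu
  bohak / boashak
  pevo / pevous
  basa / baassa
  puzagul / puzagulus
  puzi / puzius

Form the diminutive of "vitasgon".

novitasgonir

"vitasgon" begins with v-. The stems beginning with v- (vofoz → novofozir, vitnos → novitnosir) add no- … -ir around the stem.
The other patterns: stems beginning with p- add -us; stems beginning with s- add mi- … -et around the stem; stems beginning with b- insert -as- after the first vowel.
So vitasgon → novitasgonir.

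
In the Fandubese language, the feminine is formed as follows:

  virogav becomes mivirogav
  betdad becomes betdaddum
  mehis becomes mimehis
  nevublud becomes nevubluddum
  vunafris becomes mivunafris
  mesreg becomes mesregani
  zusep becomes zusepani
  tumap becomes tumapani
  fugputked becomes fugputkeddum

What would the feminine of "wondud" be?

wonduddum

"wondud" ends in -d. The stems ending in -d (betdad → betdaddum, nevublud → nevubluddum, fugputked → fugputkeddum) double the final consonant and add -um.
So wondud → wonduddum.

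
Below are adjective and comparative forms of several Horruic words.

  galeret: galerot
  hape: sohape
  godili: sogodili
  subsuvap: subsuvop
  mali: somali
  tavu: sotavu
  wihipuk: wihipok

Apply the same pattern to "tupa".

sotupa

hape and galeret both have last vowel 'e' yet inflect differently (sohape, galerot), so the last vowel is not what conditions the rule; whether the stem ends in a vowel or a consonant is.
"tupa" ends in a vowel. The stems ending in a vowel (mali → somali, hape → sohape, godili → sogodili) add the prefix so-.
So tupa → sotupa.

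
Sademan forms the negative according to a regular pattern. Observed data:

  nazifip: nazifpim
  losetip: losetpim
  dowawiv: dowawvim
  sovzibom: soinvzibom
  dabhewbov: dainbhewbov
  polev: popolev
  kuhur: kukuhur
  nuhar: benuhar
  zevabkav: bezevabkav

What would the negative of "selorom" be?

dowawiv and dabhewbov both end in -v yet inflect differently (dowawvim, dainbhewbov), so the final letter is not what conditions the rule; the last vowel is.
"selorom" has last vowel 'o'. The stems whose last vowel is 'o' (sovzibom → soinvzibom, dabhewbov → dainbhewbov) insert -in- after the first vowel.
The other patterns: stems whose last vowel is 'i' delete the last vowel and add -im; stems whose last vowel is 'e' or 'u' repeat the first consonant+vowel as a prefix; stems whose last vowel is 'a' add the prefix be-.
So selorom → seinlorom.

seinlorom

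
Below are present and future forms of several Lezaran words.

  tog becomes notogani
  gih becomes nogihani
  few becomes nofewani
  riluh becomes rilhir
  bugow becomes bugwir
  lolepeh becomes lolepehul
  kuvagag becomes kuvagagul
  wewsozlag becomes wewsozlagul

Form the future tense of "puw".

nopuwani

gih and riluh both end in -h yet inflect differently (nogihani, rilhir), so the final letter is not what conditions the rule; the number of vowels is.
"puw" has 1 vowel. The stems with 1 vowel (tog → notogani, gih → nogihani, few → nofewani) add no- … -ani around the stem.
The other patterns: stems with 2 vowels delete the last vowel and add -ir; stems with 3 vowels add -ul.
So puw → nopuwani.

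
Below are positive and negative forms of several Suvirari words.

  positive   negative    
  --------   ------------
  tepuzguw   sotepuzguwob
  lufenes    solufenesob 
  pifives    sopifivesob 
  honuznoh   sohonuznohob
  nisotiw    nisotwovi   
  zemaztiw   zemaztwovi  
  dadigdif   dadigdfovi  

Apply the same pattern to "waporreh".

"waporreh" has last vowel 'e'. The stems whose last vowel is 'e' (lufenes → solufenesob, pifives → sopifivesob) add so- … -ob around the stem.
So waporreh → sowaporrehob.

sowaporrehob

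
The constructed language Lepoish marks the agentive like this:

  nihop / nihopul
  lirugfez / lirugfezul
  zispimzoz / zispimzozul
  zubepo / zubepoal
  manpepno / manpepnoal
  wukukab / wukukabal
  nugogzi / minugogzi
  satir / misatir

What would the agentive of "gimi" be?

migimi

nihop and zubepo both have last vowel 'o' yet inflect differently (nihopul, zubepoal), so the last vowel is not what conditions the rule; the final letter is.
"gimi" ends in -i. The one such stem in the data (nugogzi → minugogzi) adds the prefix mi-, so the same rule applies.
The other patterns: stems ending in -p or -z add -ul; stems ending in -b or -o add -al.
So gimi → migimi.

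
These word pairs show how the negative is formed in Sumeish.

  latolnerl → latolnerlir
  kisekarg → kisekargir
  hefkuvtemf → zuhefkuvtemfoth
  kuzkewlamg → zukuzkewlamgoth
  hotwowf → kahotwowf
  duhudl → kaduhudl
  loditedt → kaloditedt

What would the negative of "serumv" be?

zuserumvoth

"serumv" has second-to-last letter 'm'. The stems whose second-to-last letter is 'm' (hefkuvtemf → zuhefkuvtemfoth, kuzkewlamg → zukuzkewlamgoth) add zu- … -oth around the stem.
So serumv → zuserumvoth.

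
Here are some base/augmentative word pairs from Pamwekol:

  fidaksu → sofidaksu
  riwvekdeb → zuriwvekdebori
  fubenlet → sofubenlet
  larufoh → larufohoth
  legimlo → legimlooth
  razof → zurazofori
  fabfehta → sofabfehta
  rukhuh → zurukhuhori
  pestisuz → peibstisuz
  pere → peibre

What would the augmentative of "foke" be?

rukhuh and larufoh both end in -h yet inflect differently (zurukhuhori, larufohoth), so the final letter is not what conditions the rule; the first letter is.
"foke" begins with f-. The stems beginning with f- (fidaksu → sofidaksu, fabfehta → sofabfehta, fubenlet → sofubenlet) add the prefix so-.
So foke → sofoke.

sofoke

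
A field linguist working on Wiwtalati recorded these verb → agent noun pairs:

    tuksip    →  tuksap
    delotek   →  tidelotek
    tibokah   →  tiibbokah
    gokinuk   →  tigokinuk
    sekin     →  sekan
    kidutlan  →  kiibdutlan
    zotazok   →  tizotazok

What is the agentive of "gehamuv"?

tigehamuv

sekin and kidutlan both end in -n yet inflect differently (sekan, kiibdutlan), so the final letter is not what conditions the rule; the last vowel is.
"gehamuv" has last vowel 'u'. The one such stem in the data (gokinuk → tigokinuk) adds the prefix ti-, so the same rule applies.
The other patterns: stems whose last vowel is 'i' change the last vowel to 'a'; stems whose last vowel is 'a' insert -ib- after the first vowel.
So gehamuv → tigehamuv.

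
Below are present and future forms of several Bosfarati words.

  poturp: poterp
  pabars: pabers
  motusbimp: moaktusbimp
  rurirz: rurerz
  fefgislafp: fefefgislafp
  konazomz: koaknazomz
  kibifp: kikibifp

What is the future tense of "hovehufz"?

hohovehufz

rurirz and konazomz both end in -z yet inflect differently (rurerz, koaknazomz), so the final letter is not what conditions the rule; the second-to-last letter is.
"hovehufz" has second-to-last letter 'f'. The stems whose second-to-last letter is 'f' (fefgislafp → fefefgislafp, kibifp → kikibifp) repeat the first consonant+vowel as a prefix.
The other patterns: stems whose second-to-last letter is 'r' change the last vowel to 'e'; stems whose second-to-last letter is 'm' insert -ak- after the first vowel.
So hovehufz → hohovehufz.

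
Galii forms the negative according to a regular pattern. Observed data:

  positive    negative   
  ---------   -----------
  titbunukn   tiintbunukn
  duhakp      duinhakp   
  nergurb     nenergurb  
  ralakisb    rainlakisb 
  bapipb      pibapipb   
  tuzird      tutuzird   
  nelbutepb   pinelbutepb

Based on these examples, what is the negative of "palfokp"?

bapipb and nergurb both end in -b yet inflect differently (pibapipb, nenergurb), so the final letter is not what conditions the rule; the second-to-last letter is.
"palfokp" has second-to-last letter 'k'. The stems whose second-to-last letter is 'k' (titbunukn → tiintbunukn, duhakp → duinhakp) insert -in- after the first vowel.
The other patterns: stems whose second-to-last letter is 'p' add the prefix pi-; stems whose second-to-last letter is 'r' repeat the first consonant+vowel as a prefix.
So palfokp → painlfokp.

painlfokp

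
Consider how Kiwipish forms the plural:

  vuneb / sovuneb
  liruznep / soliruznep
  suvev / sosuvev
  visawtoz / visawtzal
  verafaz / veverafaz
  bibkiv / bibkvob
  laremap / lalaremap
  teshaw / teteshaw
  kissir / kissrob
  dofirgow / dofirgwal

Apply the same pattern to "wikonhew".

sowikonhew

"wikonhew" has last vowel 'e'. The stems whose last vowel is 'e' (liruznep → soliruznep, suvev → sosuvev, vuneb → sovuneb) add the prefix so-.
The other patterns: stems whose last vowel is 'i' delete the last vowel and add -ob; stems whose last vowel is 'a' repeat the first consonant+vowel as a prefix; stems whose last vowel is 'o' delete the last vowel and add -al.
So wikonhew → sowikonhew.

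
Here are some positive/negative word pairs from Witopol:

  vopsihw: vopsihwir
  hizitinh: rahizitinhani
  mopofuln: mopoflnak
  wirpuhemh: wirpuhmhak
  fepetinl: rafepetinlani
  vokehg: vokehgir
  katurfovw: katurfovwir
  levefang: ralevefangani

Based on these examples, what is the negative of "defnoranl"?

radefnoranlani

vokehg and levefang both end in -g yet inflect differently (vokehgir, ralevefangani), so the final letter is not what conditions the rule; the second-to-last letter is.
"defnoranl" has second-to-last letter 'n'. The stems whose second-to-last letter is 'n' (levefang → ralevefangani, fepetinl → rafepetinlani, hizitinh → rahizitinhani) add ra- … -ani around the stem.
So defnoranl → radefnoranlani.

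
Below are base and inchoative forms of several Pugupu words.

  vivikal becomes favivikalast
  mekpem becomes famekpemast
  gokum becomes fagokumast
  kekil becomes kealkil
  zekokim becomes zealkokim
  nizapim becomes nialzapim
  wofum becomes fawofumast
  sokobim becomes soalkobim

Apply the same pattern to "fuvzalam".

sokobim and wofum both end in -m yet inflect differently (soalkobim, fawofumast), so the final letter is not what conditions the rule; the last vowel is.
"fuvzalam" has last vowel 'a'. The one such stem in the data (vivikal → favivikalast) adds fa- … -ast around the stem, so the same rule applies.
So fuvzalam → fafuvzalamast.

fafuvzalamast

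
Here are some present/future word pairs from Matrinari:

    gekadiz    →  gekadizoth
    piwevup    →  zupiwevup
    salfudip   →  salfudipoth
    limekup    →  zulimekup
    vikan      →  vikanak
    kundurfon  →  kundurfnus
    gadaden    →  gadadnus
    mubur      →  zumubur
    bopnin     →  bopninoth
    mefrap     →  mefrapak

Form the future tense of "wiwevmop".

"wiwevmop" has last vowel 'o'. The one such stem in the data (kundurfon → kundurfnus) deletes the last vowel and adds -us (as does gadaden), so the same rule applies.
The other patterns: stems whose last vowel is 'u' add the prefix zu-; stems whose last vowel is 'i' add -oth; stems whose last vowel is 'a' add -ak.
So wiwevmop → wiwevmpus.

wiwevmpus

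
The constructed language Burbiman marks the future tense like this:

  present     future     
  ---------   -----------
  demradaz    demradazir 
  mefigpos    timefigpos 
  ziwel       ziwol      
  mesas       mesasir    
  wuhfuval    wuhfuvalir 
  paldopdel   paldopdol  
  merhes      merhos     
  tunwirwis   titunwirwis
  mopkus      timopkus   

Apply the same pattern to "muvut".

mesas and merhes both end in -s yet inflect differently (mesasir, merhos), so the final letter is not what conditions the rule; the last vowel is.
"muvut" has last vowel 'u'. The one such stem in the data (mopkus → timopkus) adds the prefix ti-, so the same rule applies.
So muvut → timuvut.

timuvut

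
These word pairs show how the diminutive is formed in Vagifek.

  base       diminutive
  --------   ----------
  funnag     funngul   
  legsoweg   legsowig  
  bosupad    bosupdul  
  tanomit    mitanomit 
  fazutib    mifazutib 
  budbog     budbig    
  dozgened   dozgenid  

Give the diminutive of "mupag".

funnag and legsoweg both end in -g yet inflect differently (funngul, legsowig), so the final letter is not what conditions the rule; the last vowel is.
"mupag" has last vowel 'a'. The stems whose last vowel is 'a' (bosupad → bosupdul, funnag → funngul) delete the last vowel and add -ul.
So mupag → mupgul.

mupgul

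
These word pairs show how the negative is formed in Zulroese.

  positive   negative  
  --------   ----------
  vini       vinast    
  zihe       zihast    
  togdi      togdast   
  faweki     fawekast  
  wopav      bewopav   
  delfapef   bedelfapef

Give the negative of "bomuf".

"bomuf" ends in a consonant. The stems ending in a consonant (wopav → bewopav, delfapef → bedelfapef) add the prefix be-.
The other pattern: stems ending in a vowel drop the final letter and add -ast.
So bomuf → bebomuf.

bebomuf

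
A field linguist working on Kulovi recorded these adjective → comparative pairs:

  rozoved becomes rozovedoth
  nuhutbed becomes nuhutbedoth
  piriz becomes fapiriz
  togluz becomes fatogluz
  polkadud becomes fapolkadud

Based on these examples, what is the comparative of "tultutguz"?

fatultutguz

rozoved and polkadud both end in -d yet inflect differently (rozovedoth, fapolkadud), so the final letter is not what conditions the rule; the last vowel is.
"tultutguz" has last vowel 'u'. The stems whose last vowel is 'u' (togluz → fatogluz, polkadud → fapolkadud) add the prefix fa-.
So tultutguz → fatultutguz.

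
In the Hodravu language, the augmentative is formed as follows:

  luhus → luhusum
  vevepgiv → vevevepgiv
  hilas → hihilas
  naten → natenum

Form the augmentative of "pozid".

luhus and hilas both end in -s yet inflect differently (luhusum, hihilas), so the final letter is not what conditions the rule; the last vowel is.
"pozid" has last vowel 'i'. The one such stem in the data (vevepgiv → vevevepgiv) repeats the first consonant+vowel as a prefix (as does hilas), so the same rule applies.
So pozid → popozid.

popozid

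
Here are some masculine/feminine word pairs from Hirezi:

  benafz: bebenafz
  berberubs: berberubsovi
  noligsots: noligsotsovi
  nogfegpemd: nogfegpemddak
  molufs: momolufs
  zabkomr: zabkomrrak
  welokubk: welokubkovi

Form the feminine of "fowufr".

noligsots and molufs both end in -s yet inflect differently (noligsotsovi, momolufs), so the final letter is not what conditions the rule; the second-to-last letter is.
"fowufr" has second-to-last letter 'f'. The stems whose second-to-last letter is 'f' (benafz → bebenafz, molufs → momolufs) repeat the first consonant+vowel as a prefix.
So fowufr → fofowufr.

fofowufr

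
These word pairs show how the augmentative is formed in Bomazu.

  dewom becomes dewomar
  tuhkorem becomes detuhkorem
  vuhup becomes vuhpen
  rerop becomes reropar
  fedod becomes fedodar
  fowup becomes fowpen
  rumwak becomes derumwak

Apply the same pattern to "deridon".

"deridon" has last vowel 'o'. The stems whose last vowel is 'o' (rerop → reropar, fedod → fedodar, dewom → dewomar) add -ar.
So deridon → deridonar.

deridonar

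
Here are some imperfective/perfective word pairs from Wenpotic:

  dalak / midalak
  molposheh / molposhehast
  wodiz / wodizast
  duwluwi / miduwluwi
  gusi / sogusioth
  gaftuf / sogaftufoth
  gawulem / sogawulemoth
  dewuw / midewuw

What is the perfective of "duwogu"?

gusi and duwluwi both end in -i yet inflect differently (sogusioth, miduwluwi), so the final letter is not what conditions the rule; the first letter is.
"duwogu" begins with d-. The stems beginning with d- (dewuw → midewuw, duwluwi → miduwluwi, dalak → midalak) add the prefix mi-.
So duwogu → miduwogu.

miduwogu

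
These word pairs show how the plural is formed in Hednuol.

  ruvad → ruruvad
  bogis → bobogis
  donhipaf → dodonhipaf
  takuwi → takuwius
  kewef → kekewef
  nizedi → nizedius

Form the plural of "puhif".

bogis and nizedi both have last vowel 'i' yet inflect differently (bobogis, nizedius), so the last vowel is not what conditions the rule; whether the stem ends in a vowel or a consonant is.
"puhif" ends in a consonant. The stems ending in a consonant (ruvad → ruruvad, bogis → bobogis, kewef → kekewef) repeat the first consonant+vowel as a prefix.
So puhif → pupuhif.

pupuhif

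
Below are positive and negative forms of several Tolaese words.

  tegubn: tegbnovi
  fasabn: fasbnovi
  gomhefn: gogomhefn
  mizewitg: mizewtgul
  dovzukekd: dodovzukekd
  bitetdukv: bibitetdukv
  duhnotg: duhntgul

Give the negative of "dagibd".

dagbdovi

tegubn and gomhefn both end in -n yet inflect differently (tegbnovi, gogomhefn), so the final letter is not what conditions the rule; the second-to-last letter is.
"dagibd" has second-to-last letter 'b'. The stems whose second-to-last letter is 'b' (tegubn → tegbnovi, fasabn → fasbnovi) delete the last vowel and add -ovi.
The other patterns: stems whose second-to-last letter is 't' delete the last vowel and add -ul; stems whose second-to-last letter is 'f' or 'k' repeat the first consonant+vowel as a prefix.
So dagibd → dagbdovi.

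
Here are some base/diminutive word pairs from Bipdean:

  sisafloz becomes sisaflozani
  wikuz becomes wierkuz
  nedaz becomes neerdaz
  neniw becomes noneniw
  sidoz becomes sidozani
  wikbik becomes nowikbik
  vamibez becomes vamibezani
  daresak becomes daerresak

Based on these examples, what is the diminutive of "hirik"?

vamibez and nedaz both end in -z yet inflect differently (vamibezani, neerdaz), so the final letter is not what conditions the rule; the last vowel is.
"hirik" has last vowel 'i'. The stems whose last vowel is 'i' (wikbik → nowikbik, neniw → noneniw) add the prefix no-.
The other patterns: stems whose last vowel is 'e' or 'o' add -ani; stems whose last vowel is 'a' or 'u' insert -er- after the first vowel.
So hirik → nohirik.

nohirik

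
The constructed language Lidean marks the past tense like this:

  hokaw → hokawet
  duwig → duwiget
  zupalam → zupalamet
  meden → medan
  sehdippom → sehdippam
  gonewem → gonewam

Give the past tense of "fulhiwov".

fulhiwav

"fulhiwov" has last vowel 'o'. The one such stem in the data (sehdippom → sehdippam) changes the last vowel to 'a' (as do meden, gonewem), so the same rule applies.
The other pattern: stems whose last vowel is 'a' or 'i' add -et.
So fulhiwov → fulhiwav.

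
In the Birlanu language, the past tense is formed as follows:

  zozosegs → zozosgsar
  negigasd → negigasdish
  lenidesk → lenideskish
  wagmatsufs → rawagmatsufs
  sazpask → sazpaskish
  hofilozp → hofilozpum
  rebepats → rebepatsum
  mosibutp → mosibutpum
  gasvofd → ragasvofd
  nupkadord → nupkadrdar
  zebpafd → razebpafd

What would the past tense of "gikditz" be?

negigasd and nupkadord both end in -d yet inflect differently (negigasdish, nupkadrdar), so the final letter is not what conditions the rule; the second-to-last letter is.
"gikditz" has second-to-last letter 't'. The stems whose second-to-last letter is 't' (mosibutp → mosibutpum, rebepats → rebepatsum) add -um.
The other patterns: stems whose second-to-last letter is 's' add -ish; stems whose second-to-last letter is 'g' or 'r' delete the last vowel and add -ar; stems whose second-to-last letter is 'f' add the prefix ra-.
So gikditz → gikditzum.

gikditzum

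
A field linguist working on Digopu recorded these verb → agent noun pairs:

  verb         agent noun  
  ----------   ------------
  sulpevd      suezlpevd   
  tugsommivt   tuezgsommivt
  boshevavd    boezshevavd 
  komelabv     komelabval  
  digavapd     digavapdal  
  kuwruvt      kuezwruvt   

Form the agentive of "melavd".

meezlavd

sulpevd and digavapd both end in -d yet inflect differently (suezlpevd, digavapdal), so the final letter is not what conditions the rule; the second-to-last letter is.
"melavd" has second-to-last letter 'v'. The stems whose second-to-last letter is 'v' (kuwruvt → kuezwruvt, sulpevd → suezlpevd, boshevavd → boezshevavd) insert -ez- after the first vowel.
The other pattern: stems whose second-to-last letter is 'b' or 'p' add -al.
So melavd → meezlavd.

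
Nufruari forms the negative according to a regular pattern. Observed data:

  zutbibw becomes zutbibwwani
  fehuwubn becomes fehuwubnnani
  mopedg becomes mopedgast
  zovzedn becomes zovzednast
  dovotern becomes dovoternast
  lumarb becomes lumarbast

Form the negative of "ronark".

ronarkast

fehuwubn and zovzedn both end in -n yet inflect differently (fehuwubnnani, zovzednast), so the final letter is not what conditions the rule; the second-to-last letter is.
"ronark" has second-to-last letter 'r'. The stems whose second-to-last letter is 'r' (dovotern → dovoternast, lumarb → lumarbast) add -ast.
The other pattern: stems whose second-to-last letter is 'b' double the final consonant and add -ani.
So ronark → ronarkast.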